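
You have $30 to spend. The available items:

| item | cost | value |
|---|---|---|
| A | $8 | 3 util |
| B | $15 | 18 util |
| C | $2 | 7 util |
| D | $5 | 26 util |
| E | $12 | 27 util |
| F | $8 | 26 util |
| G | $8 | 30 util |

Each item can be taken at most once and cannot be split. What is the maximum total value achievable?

Check high-value combinations within $30:
- C+D+E+G: cost 2+5+12+8=27, value 7+26+27+30=90
- C+E+F+G: cost 2+12+8+8=30, value 7+27+26+30=90
- C+D+F+G: cost 2+5+8+8=23, value 7+26+26+30=89
- C+D+E+F: cost 2+5+12+8=27, value 7+26+27+26=86
- A+D+F+G: cost 8+5+8+8=29, value 3+26+26+30=85
Best: 90 util.

90 util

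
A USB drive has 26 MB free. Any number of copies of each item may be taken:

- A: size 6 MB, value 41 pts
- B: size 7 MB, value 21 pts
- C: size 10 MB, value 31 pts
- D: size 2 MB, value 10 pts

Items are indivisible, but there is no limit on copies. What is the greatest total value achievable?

174 pts

Best value-per-unit is A at 41/6; filling with it alone gives 4×41 = 164.
Optimal mix: 4×A + 1×D → size 26, value 174.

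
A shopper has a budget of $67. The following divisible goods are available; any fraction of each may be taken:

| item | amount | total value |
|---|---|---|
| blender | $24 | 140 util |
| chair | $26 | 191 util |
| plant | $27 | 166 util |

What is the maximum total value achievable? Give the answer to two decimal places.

438.67

Take in order of value per unit:
- chair (191/26 per unit): all 26 → value 191, running total 191.00
- plant (166/27 per unit): all 27 → value 166, running total 357.00
- blender (140/24 per unit): 14 of 24 → value 14×140/24 = 81.6667, running total 438.67
Total 438.67.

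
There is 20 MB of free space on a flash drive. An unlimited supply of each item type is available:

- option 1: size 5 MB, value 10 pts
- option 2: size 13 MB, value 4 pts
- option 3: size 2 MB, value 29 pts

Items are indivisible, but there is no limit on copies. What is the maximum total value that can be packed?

290 pts

Best value-per-unit is option 3 at 29/2, and filling with it alone uses size 10×2=20. No mix of the others beats 10×29 = 290.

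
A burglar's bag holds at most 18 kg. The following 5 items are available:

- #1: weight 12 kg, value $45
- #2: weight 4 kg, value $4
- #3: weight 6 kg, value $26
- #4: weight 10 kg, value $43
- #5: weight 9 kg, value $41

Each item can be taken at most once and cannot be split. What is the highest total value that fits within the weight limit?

$71

Check high-value combinations within 18 kg:
- #1+#3: weight 12+6=18, value 45+26=71
- #3+#4: weight 6+10=16, value 26+43=69
- #3+#5: weight 6+9=15, value 26+41=67
Best: $71.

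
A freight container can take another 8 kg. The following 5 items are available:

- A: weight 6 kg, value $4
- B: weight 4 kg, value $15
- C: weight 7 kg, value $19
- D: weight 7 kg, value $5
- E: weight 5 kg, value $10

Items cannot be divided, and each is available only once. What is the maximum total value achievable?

Check high-value combinations within 8 kg:
- C: weight 7, value 19
- B: weight 4, value 15
- E: weight 5, value 10
- D: weight 7, value 5
Best: $19.

$19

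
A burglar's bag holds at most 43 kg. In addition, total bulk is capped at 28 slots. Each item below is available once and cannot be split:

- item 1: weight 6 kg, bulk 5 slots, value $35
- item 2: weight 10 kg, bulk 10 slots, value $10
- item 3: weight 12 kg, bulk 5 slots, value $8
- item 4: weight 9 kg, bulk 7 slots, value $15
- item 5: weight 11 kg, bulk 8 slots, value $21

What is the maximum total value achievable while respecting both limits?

$79

Feasible sets respecting both limits:
- item 1+item 3+item 4+item 5: weight 38, bulk 25, value 79
- item 1+item 2+item 3+item 5: weight 39, bulk 28, value 74
- item 1+item 4+item 5: weight 26, bulk 20, value 71
Best: $79.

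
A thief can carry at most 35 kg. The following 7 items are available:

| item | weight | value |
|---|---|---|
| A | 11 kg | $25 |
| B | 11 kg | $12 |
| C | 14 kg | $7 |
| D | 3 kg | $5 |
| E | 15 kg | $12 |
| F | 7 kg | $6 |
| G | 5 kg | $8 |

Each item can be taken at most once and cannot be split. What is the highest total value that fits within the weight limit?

Check high-value combinations within 35 kg:
- A+B+F+G: weight 11+11+7+5=34, value 25+12+6+8=51
- A+B+D+G: weight 11+11+3+5=30, value 25+12+5+8=50
- A+D+E+G: weight 11+3+15+5=34, value 25+5+12+8=50
Best: $51.

$51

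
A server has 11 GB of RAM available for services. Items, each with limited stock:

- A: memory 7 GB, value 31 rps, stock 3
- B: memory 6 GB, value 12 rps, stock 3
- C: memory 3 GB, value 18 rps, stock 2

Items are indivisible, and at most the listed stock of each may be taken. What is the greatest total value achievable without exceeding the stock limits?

49 rps

Top feasible selections:
- 1×A + 1×C: memory 10, value 49
- 2×C: memory 6, value 36
- 1×A: memory 7, value 31
- 1×B + 1×C: memory 9, value 30
Best: 49 rps.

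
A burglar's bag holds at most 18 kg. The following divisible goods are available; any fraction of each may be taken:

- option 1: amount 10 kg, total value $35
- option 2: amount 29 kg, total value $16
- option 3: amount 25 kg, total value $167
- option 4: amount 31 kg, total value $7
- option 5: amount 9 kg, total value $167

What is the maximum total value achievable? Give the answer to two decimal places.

Take in order of value per unit:
- option 5 (167/9 per unit): all 9 → value 167, running total 167.00
- option 3 (167/25 per unit): 9 of 25 → value 9×167/25 = 60.1200, running total 227.12
Total 227.12.

227.12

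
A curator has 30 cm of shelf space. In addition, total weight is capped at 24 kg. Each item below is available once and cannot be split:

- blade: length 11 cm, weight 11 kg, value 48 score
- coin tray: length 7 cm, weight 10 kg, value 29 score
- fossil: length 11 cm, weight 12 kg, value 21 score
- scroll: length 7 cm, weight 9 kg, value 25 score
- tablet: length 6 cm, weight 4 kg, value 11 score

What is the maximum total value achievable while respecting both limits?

Feasible sets respecting both limits:
- blade+scroll+tablet: length 24, weight 24, value 84
- blade+coin tray: length 18, weight 21, value 77
- blade+scroll: length 18, weight 20, value 73
- blade+fossil: length 22, weight 23, value 69
Best: 84 score.

84 score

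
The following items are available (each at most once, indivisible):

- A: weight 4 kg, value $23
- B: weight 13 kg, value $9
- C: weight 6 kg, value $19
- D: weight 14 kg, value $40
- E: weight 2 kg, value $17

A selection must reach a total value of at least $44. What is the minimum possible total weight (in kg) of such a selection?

Subsets with value ≥ 44, sorted by total weight:
- A+C+E: weight 12, value 59
- D+E: weight 16, value 57
Minimum weight: 12 kg.

12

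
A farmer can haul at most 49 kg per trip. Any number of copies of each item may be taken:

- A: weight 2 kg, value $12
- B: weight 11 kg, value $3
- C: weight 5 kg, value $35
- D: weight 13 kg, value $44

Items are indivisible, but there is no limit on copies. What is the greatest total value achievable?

$339

Best value-per-unit is C at 35/5; filling with it alone gives 9×35 = 315.
Optimal mix: 2×A + 9×C → weight 49, value 339.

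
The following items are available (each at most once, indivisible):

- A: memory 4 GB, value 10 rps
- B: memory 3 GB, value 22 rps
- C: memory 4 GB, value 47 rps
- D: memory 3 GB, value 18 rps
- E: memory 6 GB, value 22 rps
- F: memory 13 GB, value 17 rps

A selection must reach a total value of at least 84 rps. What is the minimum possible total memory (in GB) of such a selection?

Subsets with value ≥ 84, sorted by total memory:
- B+C+D: memory 10, value 87
- B+C+E: memory 13, value 91
Minimum memory: 10 GB.

10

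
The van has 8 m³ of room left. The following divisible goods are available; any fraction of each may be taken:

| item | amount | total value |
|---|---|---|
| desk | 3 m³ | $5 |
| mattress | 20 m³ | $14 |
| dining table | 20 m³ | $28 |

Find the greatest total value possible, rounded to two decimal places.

12.00

Take in order of value per unit:
- desk (5/3 per unit): all 3 → value 5, running total 5.00
- dining table (28/20 per unit): 5 of 20 → value 5×28/20 = 7.0000, running total 12.00
Total 12.00.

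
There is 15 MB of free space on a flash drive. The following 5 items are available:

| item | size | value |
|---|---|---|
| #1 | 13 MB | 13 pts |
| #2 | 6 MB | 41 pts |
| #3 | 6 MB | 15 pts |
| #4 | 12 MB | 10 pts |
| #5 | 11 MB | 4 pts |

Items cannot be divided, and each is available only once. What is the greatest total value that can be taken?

56 pts

Check high-value combinations within 15 MB:
- #2+#3: size 6+6=12, value 41+15=56
- #2: size 6, value 41
- #3: size 6, value 15
- #1: size 13, value 13
Best: 56 pts.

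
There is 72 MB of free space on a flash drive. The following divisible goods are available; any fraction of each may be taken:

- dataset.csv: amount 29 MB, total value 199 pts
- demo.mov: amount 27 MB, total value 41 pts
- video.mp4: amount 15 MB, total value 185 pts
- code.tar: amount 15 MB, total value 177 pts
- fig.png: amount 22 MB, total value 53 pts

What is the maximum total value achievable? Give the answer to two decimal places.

592.32

Take in order of value per unit:
- video.mp4 (185/15 per unit): all 15 → value 185, running total 185.00
- code.tar (177/15 per unit): all 15 → value 177, running total 362.00
- dataset.csv (199/29 per unit): all 29 → value 199, running total 561.00
- fig.png (53/22 per unit): 13 of 22 → value 13×53/22 = 31.3182, running total 592.32
Total 592.32.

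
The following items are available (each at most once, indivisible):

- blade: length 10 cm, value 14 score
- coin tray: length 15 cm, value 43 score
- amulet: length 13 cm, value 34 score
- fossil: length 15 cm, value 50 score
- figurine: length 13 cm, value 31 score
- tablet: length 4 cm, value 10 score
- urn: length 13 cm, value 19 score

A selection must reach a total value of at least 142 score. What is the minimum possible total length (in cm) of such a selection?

56

Subsets with value ≥ 142, sorted by total length:
- coin tray+amulet+fossil+figurine: length 56, value 158
- coin tray+amulet+fossil+urn: length 56, value 146
Minimum length: 56 cm.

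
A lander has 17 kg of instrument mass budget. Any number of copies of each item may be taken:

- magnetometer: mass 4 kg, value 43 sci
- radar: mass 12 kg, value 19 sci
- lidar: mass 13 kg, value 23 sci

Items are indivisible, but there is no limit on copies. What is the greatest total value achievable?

Best value-per-unit is magnetometer at 43/4, and filling with it alone uses mass 4×4=16. No mix of the others beats 4×43 = 172.

172 sci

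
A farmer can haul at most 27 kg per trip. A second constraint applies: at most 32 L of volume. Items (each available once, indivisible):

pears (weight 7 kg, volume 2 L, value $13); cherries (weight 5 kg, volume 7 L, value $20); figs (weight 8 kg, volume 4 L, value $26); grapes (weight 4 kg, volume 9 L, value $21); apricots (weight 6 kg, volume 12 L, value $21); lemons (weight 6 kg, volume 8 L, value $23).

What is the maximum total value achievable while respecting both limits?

$90

Feasible sets respecting both limits:
- cherries+figs+grapes+lemons: weight 23, volume 28, value 90
- cherries+figs+apricots+lemons: weight 25, volume 31, value 90
- cherries+figs+grapes+apricots: weight 23, volume 32, value 88
- pears+figs+grapes+lemons: weight 25, volume 23, value 83
Best: $90.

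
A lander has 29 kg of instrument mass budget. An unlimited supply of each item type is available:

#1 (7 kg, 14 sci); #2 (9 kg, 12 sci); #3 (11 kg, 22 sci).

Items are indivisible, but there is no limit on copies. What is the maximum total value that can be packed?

Best value-per-unit is #1 at 14/7; filling with it alone gives 4×14 = 56.
Optimal mix: 1×#1 + 2×#3 → mass 29, value 58.

58 sci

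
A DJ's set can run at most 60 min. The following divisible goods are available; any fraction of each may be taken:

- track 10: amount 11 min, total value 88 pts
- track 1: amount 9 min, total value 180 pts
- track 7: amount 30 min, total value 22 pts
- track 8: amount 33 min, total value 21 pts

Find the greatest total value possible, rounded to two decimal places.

296.36

Take in order of value per unit:
- track 1 (180/9 per unit): all 9 → value 180, running total 180.00
- track 10 (88/11 per unit): all 11 → value 88, running total 268.00
- track 7 (22/30 per unit): all 30 → value 22, running total 290.00
- track 8 (21/33 per unit): 10 of 33 → value 10×21/33 = 6.3636, running total 296.36
Total 296.36.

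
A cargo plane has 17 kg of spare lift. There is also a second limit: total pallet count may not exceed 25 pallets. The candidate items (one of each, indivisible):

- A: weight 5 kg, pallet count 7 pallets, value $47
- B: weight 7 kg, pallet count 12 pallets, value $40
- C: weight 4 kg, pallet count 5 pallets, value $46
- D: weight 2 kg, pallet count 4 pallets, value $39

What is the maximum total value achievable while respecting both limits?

$133

Feasible sets respecting both limits:
- A+B+C: weight 16, pallet count 24, value 133
- A+C+D: weight 11, pallet count 16, value 132
- A+B+D: weight 14, pallet count 23, value 126
Best: $133.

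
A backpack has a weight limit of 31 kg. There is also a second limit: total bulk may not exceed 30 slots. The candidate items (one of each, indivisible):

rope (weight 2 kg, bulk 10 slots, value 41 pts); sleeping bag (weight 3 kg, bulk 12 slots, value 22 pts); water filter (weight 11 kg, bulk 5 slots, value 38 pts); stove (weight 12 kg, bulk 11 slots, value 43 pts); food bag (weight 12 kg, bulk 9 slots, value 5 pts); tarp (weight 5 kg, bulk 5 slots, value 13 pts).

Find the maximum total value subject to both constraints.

122 pts

Feasible sets respecting both limits:
- rope+water filter+stove: weight 25, bulk 26, value 122
- sleeping bag+water filter+stove: weight 26, bulk 28, value 103
- rope+sleeping bag+water filter: weight 16, bulk 27, value 101
Best: 122 pts.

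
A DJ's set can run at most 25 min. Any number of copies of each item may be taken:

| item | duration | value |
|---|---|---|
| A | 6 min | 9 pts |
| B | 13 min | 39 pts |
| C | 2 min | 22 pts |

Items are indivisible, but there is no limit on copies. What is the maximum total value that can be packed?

Best value-per-unit is C at 22/2, and filling with it alone uses duration 12×2=24. No mix of the others beats 12×22 = 264.

264 pts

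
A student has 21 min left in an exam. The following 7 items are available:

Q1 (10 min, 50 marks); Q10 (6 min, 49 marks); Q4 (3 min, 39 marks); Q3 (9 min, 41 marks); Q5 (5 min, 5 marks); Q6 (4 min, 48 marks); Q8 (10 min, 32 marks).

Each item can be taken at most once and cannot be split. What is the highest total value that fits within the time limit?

This is a 0/1 knapsack; check combinations near the capacity.
- Q1+Q10+Q6: time 10+6+4=20, value 50+49+48=147
- Q10+Q4+Q5+Q6: time 6+3+5+4=18, value 49+39+5+48=141
- Q1+Q10+Q4: time 10+6+3=19, value 50+49+39=138
Best: 147 marks.

147 marks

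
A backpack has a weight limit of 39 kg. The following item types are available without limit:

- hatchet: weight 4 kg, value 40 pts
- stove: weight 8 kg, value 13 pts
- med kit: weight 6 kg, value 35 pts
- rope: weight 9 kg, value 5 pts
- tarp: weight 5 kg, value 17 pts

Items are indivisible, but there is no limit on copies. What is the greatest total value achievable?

360 pts

Best value-per-unit is hatchet at 40/4, and filling with it alone uses weight 9×4=36. No mix of the others beats 9×40 = 360.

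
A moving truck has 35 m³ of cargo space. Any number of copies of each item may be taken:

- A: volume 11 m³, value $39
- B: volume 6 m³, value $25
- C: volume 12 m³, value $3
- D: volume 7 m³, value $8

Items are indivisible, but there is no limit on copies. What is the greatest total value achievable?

Best value-per-unit is B at 25/6; filling with it alone gives 5×25 = 125.
Optimal mix: 1×A + 4×B → volume 35, value 139.

$139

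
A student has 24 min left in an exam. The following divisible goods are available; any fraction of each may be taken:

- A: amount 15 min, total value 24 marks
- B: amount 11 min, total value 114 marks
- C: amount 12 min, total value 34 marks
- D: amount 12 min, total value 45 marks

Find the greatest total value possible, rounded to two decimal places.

161.83

Take in order of value per unit:
- B (114/11 per unit): all 11 → value 114, running total 114.00
- D (45/12 per unit): all 12 → value 45, running total 159.00
- C (34/12 per unit): 1 of 12 → value 1×34/12 = 2.8333, running total 161.83
Total 161.83.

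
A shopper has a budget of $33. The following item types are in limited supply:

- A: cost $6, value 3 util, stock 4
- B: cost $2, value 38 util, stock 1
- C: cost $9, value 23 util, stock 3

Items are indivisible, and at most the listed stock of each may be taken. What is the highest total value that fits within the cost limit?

Top feasible selections:
- 1×B + 3×C: cost 29, value 107
- 2×A + 1×B + 2×C: cost 32, value 90
- 1×A + 1×B + 2×C: cost 26, value 87
Best: 107 util.

107 util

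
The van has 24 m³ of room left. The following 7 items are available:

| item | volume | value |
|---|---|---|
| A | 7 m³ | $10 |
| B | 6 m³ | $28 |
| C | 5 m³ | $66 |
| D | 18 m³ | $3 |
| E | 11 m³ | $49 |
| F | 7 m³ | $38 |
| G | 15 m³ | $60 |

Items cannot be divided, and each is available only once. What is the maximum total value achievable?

$153

Check high-value combinations within 24 m³:
- C+E+F: volume 5+11+7=23, value 66+49+38=153
- B+C+E: volume 6+5+11=22, value 28+66+49=143
- B+C+F: volume 6+5+7=18, value 28+66+38=132
Best: $153.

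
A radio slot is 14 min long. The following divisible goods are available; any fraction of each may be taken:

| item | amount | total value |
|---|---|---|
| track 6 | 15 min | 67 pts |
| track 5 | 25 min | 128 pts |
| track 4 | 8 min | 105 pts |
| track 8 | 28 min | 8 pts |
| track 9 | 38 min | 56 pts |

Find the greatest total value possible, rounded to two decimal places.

135.72

Take in order of value per unit:
- track 4 (105/8 per unit): all 8 → value 105, running total 105.00
- track 5 (128/25 per unit): 6 of 25 → value 6×128/25 = 30.7200, running total 135.72
Total 135.72.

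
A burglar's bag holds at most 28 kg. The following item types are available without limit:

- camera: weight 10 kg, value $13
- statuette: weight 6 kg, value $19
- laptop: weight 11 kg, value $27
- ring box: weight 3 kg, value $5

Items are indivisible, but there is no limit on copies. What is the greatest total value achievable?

$81

Best value-per-unit is statuette at 19/6; filling with it alone gives 4×19 = 76.
Optimal mix: 4×statuette + 1×ring box → weight 27, value 81.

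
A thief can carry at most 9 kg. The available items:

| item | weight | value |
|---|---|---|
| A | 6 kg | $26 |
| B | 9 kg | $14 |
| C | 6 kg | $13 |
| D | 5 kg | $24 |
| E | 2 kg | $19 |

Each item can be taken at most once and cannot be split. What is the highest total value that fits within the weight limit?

$45

Check high-value combinations within 9 kg:
- A+E: weight 6+2=8, value 26+19=45
- D+E: weight 5+2=7, value 24+19=43
- C+E: weight 6+2=8, value 13+19=32
- A: weight 6, value 26
- D: weight 5, value 24
Best: $45.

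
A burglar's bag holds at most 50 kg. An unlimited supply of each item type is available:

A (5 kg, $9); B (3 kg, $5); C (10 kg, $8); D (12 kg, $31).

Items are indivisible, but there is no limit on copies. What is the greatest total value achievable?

Best value-per-unit is D at 31/12, and filling with it alone uses weight 4×12=48. No mix of the others beats 4×31 = 124.

$124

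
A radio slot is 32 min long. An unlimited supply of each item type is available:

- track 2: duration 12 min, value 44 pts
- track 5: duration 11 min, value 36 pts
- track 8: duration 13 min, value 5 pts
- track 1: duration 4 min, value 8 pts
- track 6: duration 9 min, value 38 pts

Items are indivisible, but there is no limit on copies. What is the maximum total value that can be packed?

Best value-per-unit is track 6 at 38/9; filling with it alone gives 3×38 = 114.
Optimal mix: 1×track 1 + 3×track 6 → duration 31, value 122.

122 pts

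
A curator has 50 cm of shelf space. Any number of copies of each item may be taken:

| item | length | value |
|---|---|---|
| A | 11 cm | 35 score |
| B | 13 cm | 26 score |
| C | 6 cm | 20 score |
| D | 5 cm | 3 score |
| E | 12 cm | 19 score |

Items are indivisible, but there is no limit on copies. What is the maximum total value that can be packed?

Best value-per-unit is C at 20/6; filling with it alone gives 8×20 = 160.
Optimal mix: 4×A + 1×C → length 50, value 160.

160 score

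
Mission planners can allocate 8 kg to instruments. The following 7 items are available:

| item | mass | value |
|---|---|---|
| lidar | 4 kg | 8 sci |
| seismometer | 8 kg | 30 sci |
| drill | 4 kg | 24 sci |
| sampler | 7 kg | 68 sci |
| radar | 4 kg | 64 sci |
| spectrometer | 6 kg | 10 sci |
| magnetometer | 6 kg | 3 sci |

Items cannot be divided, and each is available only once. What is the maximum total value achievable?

88 sci

Check high-value combinations within 8 kg:
- drill+radar: mass 4+4=8, value 24+64=88
- lidar+radar: mass 4+4=8, value 8+64=72
- sampler: mass 7, value 68
- radar: mass 4, value 64
- lidar+drill: mass 4+4=8, value 8+24=32
Best: 88 sci.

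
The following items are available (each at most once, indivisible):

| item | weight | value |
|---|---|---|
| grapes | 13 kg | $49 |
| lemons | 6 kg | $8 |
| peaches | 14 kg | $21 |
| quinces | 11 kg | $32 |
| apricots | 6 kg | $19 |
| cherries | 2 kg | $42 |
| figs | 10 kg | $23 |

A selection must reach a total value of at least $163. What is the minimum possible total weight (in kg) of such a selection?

42

Subsets with value ≥ 163, sorted by total weight:
- grapes+quinces+apricots+cherries+figs: weight 42, value 165
- grapes+peaches+quinces+apricots+cherries: weight 46, value 163
- grapes+lemons+quinces+apricots+cherries+figs: weight 48, value 173
- grapes+peaches+quinces+cherries+figs: weight 50, value 167
Minimum weight: 42 kg.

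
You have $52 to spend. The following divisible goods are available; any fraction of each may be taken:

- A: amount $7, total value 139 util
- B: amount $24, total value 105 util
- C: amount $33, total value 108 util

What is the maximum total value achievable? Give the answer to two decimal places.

Take in order of value per unit:
- A (139/7 per unit): all 7 → value 139, running total 139.00
- B (105/24 per unit): all 24 → value 105, running total 244.00
- C (108/33 per unit): 21 of 33 → value 21×108/33 = 68.7273, running total 312.73
Total 312.73.

312.73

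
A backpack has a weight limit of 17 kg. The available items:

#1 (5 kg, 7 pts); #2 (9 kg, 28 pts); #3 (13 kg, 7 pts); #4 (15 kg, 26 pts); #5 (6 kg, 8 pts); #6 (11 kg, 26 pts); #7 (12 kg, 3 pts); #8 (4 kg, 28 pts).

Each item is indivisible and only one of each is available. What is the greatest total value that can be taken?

56 pts

Check high-value combinations within 17 kg:
- #2+#8: weight 9+4=13, value 28+28=56
- #6+#8: weight 11+4=15, value 26+28=54
- #1+#5+#8: weight 5+6+4=15, value 7+8+28=43
- #5+#8: weight 6+4=10, value 8+28=36
Best: 56 pts.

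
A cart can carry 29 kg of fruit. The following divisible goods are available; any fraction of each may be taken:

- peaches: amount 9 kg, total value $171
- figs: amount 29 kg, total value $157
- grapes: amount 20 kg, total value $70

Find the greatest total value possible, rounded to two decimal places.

Take in order of value per unit:
- peaches (171/9 per unit): all 9 → value 171, running total 171.00
- figs (157/29 per unit): 20 of 29 → value 20×157/29 = 108.2759, running total 279.28
Total 279.28.

279.28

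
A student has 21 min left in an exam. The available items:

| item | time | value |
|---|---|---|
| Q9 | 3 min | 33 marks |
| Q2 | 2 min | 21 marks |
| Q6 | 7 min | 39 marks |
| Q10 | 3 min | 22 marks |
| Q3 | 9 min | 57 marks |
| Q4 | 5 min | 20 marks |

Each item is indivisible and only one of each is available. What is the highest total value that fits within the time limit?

150 marks

Check high-value combinations within 21 min:
- Q9+Q2+Q6+Q3: time 3+2+7+9=21, value 33+21+39+57=150
- Q2+Q6+Q10+Q3: time 2+7+3+9=21, value 21+39+22+57=139
- Q9+Q2+Q6+Q10+Q4: time 3+2+7+3+5=20, value 33+21+39+22+20=135
Best: 150 marks.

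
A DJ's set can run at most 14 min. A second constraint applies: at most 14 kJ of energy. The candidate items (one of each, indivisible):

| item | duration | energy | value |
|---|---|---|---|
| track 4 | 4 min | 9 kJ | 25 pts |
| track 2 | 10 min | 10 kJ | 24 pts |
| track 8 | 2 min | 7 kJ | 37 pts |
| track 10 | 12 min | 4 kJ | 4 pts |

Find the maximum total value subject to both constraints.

Feasible sets respecting both limits:
- track 8+track 10: duration 14, energy 11, value 41
- track 8: duration 2, energy 7, value 37
- track 4: duration 4, energy 9, value 25
- track 2: duration 10, energy 10, value 24
Best: 41 pts.

41 pts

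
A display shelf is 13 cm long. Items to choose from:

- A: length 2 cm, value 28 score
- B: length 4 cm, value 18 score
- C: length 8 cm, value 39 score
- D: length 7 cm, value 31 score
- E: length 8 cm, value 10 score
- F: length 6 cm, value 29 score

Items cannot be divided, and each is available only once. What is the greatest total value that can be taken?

77 score

This is a 0/1 knapsack; check combinations near the capacity.
- A+B+D: length 2+4+7=13, value 28+18+31=77
- A+B+F: length 2+4+6=12, value 28+18+29=75
- A+C: length 2+8=10, value 28+39=67
Best: 77 score.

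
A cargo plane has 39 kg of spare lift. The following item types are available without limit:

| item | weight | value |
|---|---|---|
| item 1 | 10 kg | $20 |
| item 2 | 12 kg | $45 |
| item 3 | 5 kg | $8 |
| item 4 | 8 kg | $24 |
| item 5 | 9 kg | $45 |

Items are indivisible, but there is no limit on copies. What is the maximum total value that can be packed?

$180

Best value-per-unit is item 5 at 45/9; filling with it alone gives 4×45 = 180.
Optimal mix: 1×item 2 + 3×item 5 → weight 39, value 180.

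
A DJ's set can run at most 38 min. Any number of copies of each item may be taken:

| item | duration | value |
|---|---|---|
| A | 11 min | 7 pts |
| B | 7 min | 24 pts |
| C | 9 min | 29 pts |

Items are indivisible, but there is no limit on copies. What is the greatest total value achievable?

125 pts

Best value-per-unit is B at 24/7; filling with it alone gives 5×24 = 120.
Optimal mix: 4×B + 1×C → duration 37, value 125.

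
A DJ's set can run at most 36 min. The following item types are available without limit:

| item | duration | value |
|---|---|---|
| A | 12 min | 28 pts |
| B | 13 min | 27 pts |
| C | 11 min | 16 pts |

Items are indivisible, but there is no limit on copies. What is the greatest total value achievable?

Best value-per-unit is A at 28/12, and filling with it alone uses duration 3×12=36. No mix of the others beats 3×28 = 84.

84 pts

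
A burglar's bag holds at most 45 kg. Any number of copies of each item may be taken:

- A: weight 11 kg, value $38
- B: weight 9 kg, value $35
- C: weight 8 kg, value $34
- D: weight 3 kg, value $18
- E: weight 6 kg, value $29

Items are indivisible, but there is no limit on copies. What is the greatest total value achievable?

Best value-per-unit is D at 18/3, and filling with it alone uses weight 15×3=45. No mix of the others beats 15×18 = 270.

$270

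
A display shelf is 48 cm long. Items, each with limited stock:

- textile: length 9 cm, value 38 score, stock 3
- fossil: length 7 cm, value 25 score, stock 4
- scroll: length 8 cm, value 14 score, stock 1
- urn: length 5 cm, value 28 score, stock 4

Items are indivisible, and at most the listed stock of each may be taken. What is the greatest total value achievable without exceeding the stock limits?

Best selections within length 48 and stock limits:
- 3×textile + 4×urn: length 47, value 226
- 2×textile + 1×fossil + 4×urn: length 45, value 213
Best: 226 score.

226 score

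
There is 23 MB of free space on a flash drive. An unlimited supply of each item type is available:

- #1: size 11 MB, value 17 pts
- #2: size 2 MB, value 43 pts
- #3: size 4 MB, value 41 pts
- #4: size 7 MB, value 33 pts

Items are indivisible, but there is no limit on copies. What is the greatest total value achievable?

Best value-per-unit is #2 at 43/2, and filling with it alone uses size 11×2=22. No mix of the others beats 11×43 = 473.

473 pts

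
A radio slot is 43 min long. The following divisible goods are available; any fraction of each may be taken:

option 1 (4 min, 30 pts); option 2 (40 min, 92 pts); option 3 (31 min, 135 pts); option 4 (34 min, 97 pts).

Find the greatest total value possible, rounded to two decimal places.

Take in order of value per unit:
- option 1 (30/4 per unit): all 4 → value 30, running total 30.00
- option 3 (135/31 per unit): all 31 → value 135, running total 165.00
- option 4 (97/34 per unit): 8 of 34 → value 8×97/34 = 22.8235, running total 187.82
Total 187.82.

187.82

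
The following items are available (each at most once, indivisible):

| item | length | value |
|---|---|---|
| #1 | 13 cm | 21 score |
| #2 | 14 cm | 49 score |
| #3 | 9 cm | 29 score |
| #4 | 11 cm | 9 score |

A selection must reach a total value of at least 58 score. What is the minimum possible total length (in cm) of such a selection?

Subsets with value ≥ 58, sorted by total length:
- #2+#3: length 23, value 78
- #2+#4: length 25, value 58
- #1+#2: length 27, value 70
- #1+#3+#4: length 33, value 59
Minimum length: 23 cm.

23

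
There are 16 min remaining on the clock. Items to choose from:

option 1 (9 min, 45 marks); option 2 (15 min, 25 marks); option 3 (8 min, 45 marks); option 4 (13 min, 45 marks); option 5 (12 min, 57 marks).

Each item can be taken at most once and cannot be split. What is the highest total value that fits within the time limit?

This is a 0/1 knapsack; check combinations near the capacity.
- option 5: time 12, value 57
- option 3: time 8, value 45
- option 1: time 9, value 45
- option 4: time 13, value 45
Best: 57 marks.

57 marks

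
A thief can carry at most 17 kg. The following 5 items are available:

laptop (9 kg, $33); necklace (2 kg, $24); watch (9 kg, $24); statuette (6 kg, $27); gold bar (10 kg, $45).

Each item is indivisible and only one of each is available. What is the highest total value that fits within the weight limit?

$84

Check high-value combinations within 17 kg:
- laptop+necklace+statuette: weight 9+2+6=17, value 33+24+27=84
- necklace+watch+statuette: weight 2+9+6=17, value 24+24+27=75
- statuette+gold bar: weight 6+10=16, value 27+45=72
Best: $84.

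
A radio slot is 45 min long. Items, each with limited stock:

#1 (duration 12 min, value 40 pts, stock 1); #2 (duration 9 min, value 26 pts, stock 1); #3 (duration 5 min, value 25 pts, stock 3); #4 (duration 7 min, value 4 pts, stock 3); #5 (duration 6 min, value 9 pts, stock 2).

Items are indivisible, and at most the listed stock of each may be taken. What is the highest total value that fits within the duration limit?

Best selections within duration 45 and stock limits:
- 1×#1 + 1×#2 + 3×#3 + 1×#5: duration 42, value 150
- 1×#1 + 1×#2 + 3×#3 + 1×#4: duration 43, value 145
- 1×#1 + 1×#2 + 3×#3: duration 36, value 141
- 1×#1 + 1×#2 + 2×#3 + 2×#5: duration 43, value 134
Best: 150 pts.

150 pts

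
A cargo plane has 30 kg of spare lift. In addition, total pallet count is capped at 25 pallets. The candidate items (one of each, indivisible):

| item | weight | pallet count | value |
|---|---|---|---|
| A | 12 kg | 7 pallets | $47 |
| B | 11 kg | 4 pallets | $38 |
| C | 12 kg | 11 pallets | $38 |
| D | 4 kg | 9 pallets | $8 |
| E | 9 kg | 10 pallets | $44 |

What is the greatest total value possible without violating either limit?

$93

Feasible sets respecting both limits:
- A+B+D: weight 27, pallet count 20, value 93
- A+E: weight 21, pallet count 17, value 91
- B+D+E: weight 24, pallet count 23, value 90
Best: $93.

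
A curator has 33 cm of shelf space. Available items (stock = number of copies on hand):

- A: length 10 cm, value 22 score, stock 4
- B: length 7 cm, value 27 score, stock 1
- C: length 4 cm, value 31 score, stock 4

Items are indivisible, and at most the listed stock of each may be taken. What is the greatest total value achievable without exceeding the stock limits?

Top feasible selections:
- 1×A + 1×B + 4×C: length 33, value 173
- 1×B + 4×C: length 23, value 151
- 1×A + 4×C: length 26, value 146
- 1×A + 1×B + 3×C: length 29, value 142
Best: 173 score.

173 score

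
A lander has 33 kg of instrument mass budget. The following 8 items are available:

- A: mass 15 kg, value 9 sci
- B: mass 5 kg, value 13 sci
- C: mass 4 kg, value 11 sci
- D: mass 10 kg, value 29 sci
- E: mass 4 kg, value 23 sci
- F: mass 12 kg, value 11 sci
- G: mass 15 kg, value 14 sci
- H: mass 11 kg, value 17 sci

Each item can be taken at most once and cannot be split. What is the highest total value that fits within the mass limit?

82 sci

This is a 0/1 knapsack; check combinations near the capacity.
- B+D+E+H: mass 5+10+4+11=30, value 13+29+23+17=82
- C+D+E+H: mass 4+10+4+11=29, value 11+29+23+17=80
- C+D+E+G: mass 4+10+4+15=33, value 11+29+23+14=77
Best: 82 sci.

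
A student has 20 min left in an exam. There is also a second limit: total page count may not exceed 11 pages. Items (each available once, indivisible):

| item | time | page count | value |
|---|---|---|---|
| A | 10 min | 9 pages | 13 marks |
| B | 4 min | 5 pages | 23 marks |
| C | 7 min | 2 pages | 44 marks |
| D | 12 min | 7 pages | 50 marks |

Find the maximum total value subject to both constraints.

94 marks

Feasible sets respecting both limits:
- C+D: time 19, page count 9, value 94
- B+C: time 11, page count 7, value 67
- A+C: time 17, page count 11, value 57
- D: time 12, page count 7, value 50
Best: 94 marks.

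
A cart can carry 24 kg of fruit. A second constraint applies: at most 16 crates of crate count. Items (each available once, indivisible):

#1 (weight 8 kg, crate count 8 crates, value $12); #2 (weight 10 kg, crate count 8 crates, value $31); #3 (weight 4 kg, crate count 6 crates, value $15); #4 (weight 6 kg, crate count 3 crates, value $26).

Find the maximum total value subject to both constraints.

$57

Feasible sets respecting both limits:
- #2+#4: weight 16, crate count 11, value 57
- #2+#3: weight 14, crate count 14, value 46
- #1+#2: weight 18, crate count 16, value 43
Best: $57.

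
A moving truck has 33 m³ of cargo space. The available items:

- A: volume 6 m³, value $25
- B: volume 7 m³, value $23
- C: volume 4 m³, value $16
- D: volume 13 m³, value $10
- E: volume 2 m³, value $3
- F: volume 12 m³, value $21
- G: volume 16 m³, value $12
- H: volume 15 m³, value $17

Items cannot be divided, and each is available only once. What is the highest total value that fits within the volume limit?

$88

Check high-value combinations within 33 m³:
- A+B+C+E+F: volume 6+7+4+2+12=31, value 25+23+16+3+21=88
- A+B+C+F: volume 6+7+4+12=29, value 25+23+16+21=85
- A+B+C+H: volume 6+7+4+15=32, value 25+23+16+17=81
- A+B+C+D+E: volume 6+7+4+13+2=32, value 25+23+16+10+3=77
Best: $88.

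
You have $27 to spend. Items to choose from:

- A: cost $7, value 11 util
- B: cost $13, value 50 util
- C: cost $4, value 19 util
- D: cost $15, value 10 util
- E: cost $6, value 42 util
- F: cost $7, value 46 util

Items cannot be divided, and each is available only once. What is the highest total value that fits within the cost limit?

138 util

Check high-value combinations within $27:
- B+E+F: cost 13+6+7=26, value 50+42+46=138
- A+C+E+F: cost 7+4+6+7=24, value 11+19+42+46=118
- B+C+F: cost 13+4+7=24, value 50+19+46=115
- B+C+E: cost 13+4+6=23, value 50+19+42=111
- C+E+F: cost 4+6+7=17, value 19+42+46=107
Best: 138 util.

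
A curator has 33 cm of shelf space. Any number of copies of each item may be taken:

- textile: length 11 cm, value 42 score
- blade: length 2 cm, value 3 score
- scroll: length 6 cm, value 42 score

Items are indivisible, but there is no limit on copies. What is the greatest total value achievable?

Best value-per-unit is scroll at 42/6; filling with it alone gives 5×42 = 210.
Optimal mix: 1×blade + 5×scroll → length 32, value 213.

213 score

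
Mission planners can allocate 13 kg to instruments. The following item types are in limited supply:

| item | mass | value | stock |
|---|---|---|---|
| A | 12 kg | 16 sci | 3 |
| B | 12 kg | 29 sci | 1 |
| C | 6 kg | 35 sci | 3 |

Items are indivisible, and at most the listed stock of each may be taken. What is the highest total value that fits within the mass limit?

Top feasible selections:
- 2×C: mass 12, value 70
- 1×C: mass 6, value 35
Best: 70 sci.

70 sci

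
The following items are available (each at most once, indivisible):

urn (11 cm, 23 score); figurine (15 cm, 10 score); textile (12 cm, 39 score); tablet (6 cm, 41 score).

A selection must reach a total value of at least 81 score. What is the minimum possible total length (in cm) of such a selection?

Subsets with value ≥ 81, sorted by total length:
- urn+textile+tablet: length 29, value 103
- figurine+textile+tablet: length 33, value 90
- urn+figurine+textile+tablet: length 44, value 113
Minimum length: 29 cm.

29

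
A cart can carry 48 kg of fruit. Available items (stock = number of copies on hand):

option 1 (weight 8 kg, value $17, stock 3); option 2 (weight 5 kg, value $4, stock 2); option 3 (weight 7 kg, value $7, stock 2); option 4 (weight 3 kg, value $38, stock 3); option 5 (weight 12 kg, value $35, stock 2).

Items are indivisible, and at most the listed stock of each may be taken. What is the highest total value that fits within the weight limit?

Top feasible selections:
- 1×option 1 + 1×option 3 + 3×option 4 + 2×option 5: weight 48, value 208
- 1×option 1 + 1×option 2 + 3×option 4 + 2×option 5: weight 46, value 205
Best: $208.

$208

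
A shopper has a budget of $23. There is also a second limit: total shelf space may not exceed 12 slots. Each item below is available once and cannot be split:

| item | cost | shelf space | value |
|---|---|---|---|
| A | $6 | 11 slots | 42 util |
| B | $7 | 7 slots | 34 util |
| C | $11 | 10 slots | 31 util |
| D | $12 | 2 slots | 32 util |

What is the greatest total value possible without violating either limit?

Feasible sets respecting both limits:
- B+D: cost 19, shelf space 9, value 66
- C+D: cost 23, shelf space 12, value 63
- A: cost 6, shelf space 11, value 42
Best: 66 util.

66 util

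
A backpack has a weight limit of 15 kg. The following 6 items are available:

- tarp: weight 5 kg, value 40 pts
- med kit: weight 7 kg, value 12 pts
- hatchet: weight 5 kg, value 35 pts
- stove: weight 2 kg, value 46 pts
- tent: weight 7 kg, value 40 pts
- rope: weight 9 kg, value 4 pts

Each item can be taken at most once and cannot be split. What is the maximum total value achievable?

Check high-value combinations within 15 kg:
- tarp+stove+tent: weight 5+2+7=14, value 40+46+40=126
- tarp+hatchet+stove: weight 5+5+2=12, value 40+35+46=121
- hatchet+stove+tent: weight 5+2+7=14, value 35+46+40=121
Best: 126 pts.

126 pts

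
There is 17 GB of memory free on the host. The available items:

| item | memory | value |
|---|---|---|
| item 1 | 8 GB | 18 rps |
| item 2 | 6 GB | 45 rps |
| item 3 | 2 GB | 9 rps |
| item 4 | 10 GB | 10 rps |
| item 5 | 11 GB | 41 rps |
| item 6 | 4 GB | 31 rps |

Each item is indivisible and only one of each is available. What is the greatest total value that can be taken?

Check high-value combinations within 17 GB:
- item 2+item 5: memory 6+11=17, value 45+41=86
- item 2+item 3+item 6: memory 6+2+4=12, value 45+9+31=85
- item 3+item 5+item 6: memory 2+11+4=17, value 9+41+31=81
Best: 86 rps.

86 rps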